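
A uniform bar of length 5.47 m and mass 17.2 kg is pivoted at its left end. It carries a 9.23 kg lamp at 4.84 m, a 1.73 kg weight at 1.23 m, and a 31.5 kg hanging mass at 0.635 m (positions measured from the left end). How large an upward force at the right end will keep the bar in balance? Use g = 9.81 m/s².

Choose the left end as the axis so the unknown pivot reaction has zero arm there.
Beam weight: 17.2 × 9.81 = 168.7 N down at 2.735 m → arm 2.735 m, τ = 168.7 × 2.735 = 461.4 N·m clockwise.
Lamp: 9.23 × 9.81 = 90.55 N down at 4.84 m → arm 4.84 m, τ = 90.55 × 4.84 = 438.3 N·m clockwise.
Weight: 1.73 × 9.81 = 16.97 N down at 1.23 m → arm 1.23 m, τ = 16.97 × 1.23 = 20.87 N·m clockwise.
Hanging mass: 31.5 × 9.81 = 309 N down at 0.635 m → arm 0.635 m, τ = 309 × 0.635 = 196.2 N·m clockwise.
Net moment of the loads = 1117 N·m clockwise.
The upward force F acts at the right end, arm 5.47 m, giving F × 5.47 counterclockwise.
For rotational equilibrium, F × 5.47 = 1117, so F = 1117 / 5.47 = 204 N.

F ≈ 204 N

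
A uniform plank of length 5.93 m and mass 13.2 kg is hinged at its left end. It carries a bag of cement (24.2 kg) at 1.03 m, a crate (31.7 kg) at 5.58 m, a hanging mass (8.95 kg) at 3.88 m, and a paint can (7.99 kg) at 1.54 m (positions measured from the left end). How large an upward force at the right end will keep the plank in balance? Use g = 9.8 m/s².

About the left end:
Beam weight: 13.2 × 9.8 = 129.4 N down at 2.965 m → arm 2.965 m, τ = 129.4 × 2.965 = 383.7 N·m clockwise.
Bag of cement: 24.2 × 9.8 = 237.2 N down at 1.03 m → arm 1.03 m, τ = 237.2 × 1.03 = 244.3 N·m clockwise.
Crate: 31.7 × 9.8 = 310.7 N down at 5.58 m → arm 5.58 m, τ = 310.7 × 5.58 = 1734 N·m clockwise.
Hanging mass: 8.95 × 9.8 = 87.71 N down at 3.88 m → arm 3.88 m, τ = 87.71 × 3.88 = 340.3 N·m clockwise.
Paint can: 7.99 × 9.8 = 78.3 N down at 1.54 m → arm 1.54 m, τ = 78.3 × 1.54 = 120.6 N·m clockwise.
Net moment of the loads = 2823 N·m clockwise.
The upward force F acts at the right end, arm 5.93 m, giving F × 5.93 counterclockwise.
Στ = 0 ⇒ F × 5.93 = 2823 ⇒ F = 2823 / 5.93 = 476 N.

F ≈ 476 N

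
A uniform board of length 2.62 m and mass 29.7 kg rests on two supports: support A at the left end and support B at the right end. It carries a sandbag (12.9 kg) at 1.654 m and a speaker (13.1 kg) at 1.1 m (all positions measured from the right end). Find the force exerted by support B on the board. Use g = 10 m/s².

R_B ≈ 272 N

About support A:
Beam weight: 29.7 × 10 = 297 N down at 1.31 m → arm 1.31 m, τ = 297 × 1.31 = 389.1 N·m clockwise.
Sandbag: 12.9 × 10 = 129 N down at 1.654 m → arm 0.966 m, τ = 129 × 0.966 = 124.6 N·m clockwise.
Speaker: 13.1 × 10 = 131 N down at 1.1 m → arm 1.52 m, τ = 131 × 1.52 = 199.1 N·m clockwise.
Net load moment about support A = 712.8 N·m clockwise.
Reaction R at support B is upward at 0 m, arm 2.62 m → moment R × 2.62 counterclockwise.
Setting net torque to zero: R × 2.62 = 712.8 → R = 272 N.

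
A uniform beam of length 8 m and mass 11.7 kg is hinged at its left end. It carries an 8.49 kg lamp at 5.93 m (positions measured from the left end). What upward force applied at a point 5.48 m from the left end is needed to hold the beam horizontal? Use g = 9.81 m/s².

About the left end:
Beam weight: 11.7 × 9.81 = 114.8 N down at 4 m → arm 4 m, τ = 114.8 × 4 = 459.2 N·m clockwise.
Lamp: 8.49 × 9.81 = 83.29 N down at 5.93 m → arm 5.93 m, τ = 83.29 × 5.93 = 493.9 N·m clockwise.
Net moment of the loads = 953.1 N·m clockwise.
The upward force F acts at a point 5.48 m from the left end, arm 5.48 m, giving F × 5.48 counterclockwise.
Στ = 0 ⇒ F × 5.48 = 953.1 ⇒ F = 953.1 / 5.48 = 174 N.

F ≈ 174 N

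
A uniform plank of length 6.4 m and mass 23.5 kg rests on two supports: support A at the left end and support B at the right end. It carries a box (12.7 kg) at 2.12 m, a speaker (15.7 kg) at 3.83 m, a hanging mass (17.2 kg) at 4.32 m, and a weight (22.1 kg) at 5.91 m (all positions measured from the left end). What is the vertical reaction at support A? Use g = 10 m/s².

R_A ≈ 338 N

About support B:
Beam weight: 23.5 × 10 = 235 N down at 3.2 m → arm 3.2 m, τ = 235 × 3.2 = 752 N·m counterclockwise.
Box: 12.7 × 10 = 127 N down at 2.12 m → arm 4.28 m, τ = 127 × 4.28 = 543.6 N·m counterclockwise.
Speaker: 15.7 × 10 = 157 N down at 3.83 m → arm 2.57 m, τ = 157 × 2.57 = 403.5 N·m counterclockwise.
Hanging mass: 17.2 × 10 = 172 N down at 4.32 m → arm 2.08 m, τ = 172 × 2.08 = 357.8 N·m counterclockwise.
Weight: 22.1 × 10 = 221 N down at 5.91 m → arm 0.49 m, τ = 221 × 0.49 = 108.3 N·m counterclockwise.
Net load moment about support B = 2165 N·m counterclockwise.
Reaction R at support A is upward at 0 m, arm 6.4 m → moment R × 6.4 clockwise.
For rotational equilibrium, R × 6.4 = 2165, so R = 338 N.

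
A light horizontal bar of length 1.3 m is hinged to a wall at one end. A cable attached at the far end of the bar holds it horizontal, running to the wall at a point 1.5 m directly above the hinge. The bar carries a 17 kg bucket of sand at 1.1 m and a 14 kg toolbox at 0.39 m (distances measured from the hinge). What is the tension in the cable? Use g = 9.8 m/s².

Taking torques about the hinge:
Bucket of sand: 17 × 9.8 = 166.6 N down at 1.1 m → arm 1.1 m, τ = 166.6 × 1.1 = 183.3 N·m clockwise.
Toolbox: 14 × 9.8 = 137.2 N down at 0.39 m → arm 0.39 m, τ = 137.2 × 0.39 = 53.51 N·m clockwise.
Total clockwise load moment = 236.8 N·m.
The cable tension T acts at 1.3 m; only its component perpendicular to the bar, T sinθ, produces torque. sinθ = h/√(h²+d²) = 1.5/√(1.5²+1.3²) = 0.7557.
For rotational equilibrium, T × 1.3 × 0.7557 = 236.8, so T = 236.8 / 0.9824 = 241 N.

T ≈ 241 N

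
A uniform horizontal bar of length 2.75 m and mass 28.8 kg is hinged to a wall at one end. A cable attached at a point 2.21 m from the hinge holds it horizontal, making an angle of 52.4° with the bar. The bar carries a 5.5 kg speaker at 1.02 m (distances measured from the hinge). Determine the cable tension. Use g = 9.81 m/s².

Take moments about the hinge.
Beam weight: 28.8 × 9.81 = 282.5 N down at 1.375 m → arm 1.375 m, τ = 282.5 × 1.375 = 388.4 N·m clockwise.
Speaker: 5.5 × 9.81 = 53.96 N down at 1.02 m → arm 1.02 m, τ = 53.96 × 1.02 = 55.04 N·m clockwise.
Total clockwise load moment = 443.4 N·m.
The cable tension T acts at 2.21 m; only its component perpendicular to the bar, T sinθ, produces torque. sin 52.4° = 0.7923.
Setting net torque to zero: T × 2.21 × 0.7923 = 443.4 → T = 443.4 / 1.751 = 253 N.

T ≈ 253 N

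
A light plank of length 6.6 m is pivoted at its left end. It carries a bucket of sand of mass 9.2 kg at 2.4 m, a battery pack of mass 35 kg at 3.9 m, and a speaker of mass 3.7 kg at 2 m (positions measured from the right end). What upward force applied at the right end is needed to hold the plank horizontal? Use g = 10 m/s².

Sum moments about the left end (the unknown pivot reaction has zero arm there).
Bucket of sand: 9.2 × 10 = 92 N down at 2.4 m → arm 4.2 m, τ = 92 × 4.2 = 386.4 N·m clockwise.
Battery pack: 35 × 10 = 350 N down at 3.9 m → arm 2.7 m, τ = 350 × 2.7 = 945 N·m clockwise.
Speaker: 3.7 × 10 = 37 N down at 2 m → arm 4.6 m, τ = 37 × 4.6 = 170.2 N·m clockwise.
Net moment of the loads = 1502 N·m clockwise.
The upward force F acts at the right end, arm 6.6 m, giving F × 6.6 counterclockwise.
Στ = 0 ⇒ F × 6.6 = 1502 ⇒ F = 1502 / 6.6 = 228 N.

F ≈ 228 N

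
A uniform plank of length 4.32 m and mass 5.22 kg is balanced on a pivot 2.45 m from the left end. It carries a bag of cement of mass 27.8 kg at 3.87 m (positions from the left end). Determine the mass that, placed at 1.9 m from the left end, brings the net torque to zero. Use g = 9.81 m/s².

Choose the pivot (at 2.45 m from the left end) as the axis so the support reaction has zero arm there.
Beam weight: 5.22 × 9.81 = 51.21 N down at 2.16 m → arm 0.29 m, τ = 51.21 × 0.29 = 14.85 N·m counterclockwise.
Bag of cement: 27.8 × 9.81 = 272.7 N down at 3.87 m → arm 1.42 m, τ = 272.7 × 1.42 = 387.2 N·m clockwise.
Net moment of known loads = 372.3 N·m clockwise.
An unknown mass m at 1.9 m has arm 0.55 m; its moment is m·g·0.55 counterclockwise.
Balancing moments: m × 9.81 × 0.55 = 372.3, giving m = 372.3 / (9.81 × 0.55) = 69 kg.

m ≈ 69 kg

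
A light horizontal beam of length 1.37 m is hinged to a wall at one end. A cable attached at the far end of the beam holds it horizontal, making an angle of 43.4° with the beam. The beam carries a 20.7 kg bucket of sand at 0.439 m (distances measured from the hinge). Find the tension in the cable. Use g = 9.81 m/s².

T ≈ 94.7 N

Sum moments about the hinge (the unknown hinge reaction has zero arm there).
Bucket of sand: 20.7 × 9.81 = 203.1 N down at 0.439 m → arm 0.439 m, τ = 203.1 × 0.439 = 89.16 N·m clockwise.
Total clockwise load moment = 89.16 N·m.
The cable tension T acts at 1.37 m; only its component perpendicular to the beam, T sinθ, produces torque. sin 43.4° = 0.6871.
Στ = 0 ⇒ T × 1.37 × 0.6871 = 89.16 ⇒ T = 89.16 / 0.9413 = 94.7 N.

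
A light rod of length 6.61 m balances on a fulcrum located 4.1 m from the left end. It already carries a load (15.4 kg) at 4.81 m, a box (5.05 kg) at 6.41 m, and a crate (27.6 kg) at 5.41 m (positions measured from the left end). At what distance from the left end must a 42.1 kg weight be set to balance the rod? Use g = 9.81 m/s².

About the fulcrum (at 4.1 m from the left end):
Load: 15.4 × 9.81 = 151.1 N down at 4.81 m → arm 0.71 m, τ = 151.1 × 0.71 = 107.3 N·m clockwise.
Box: 5.05 × 9.81 = 49.54 N down at 6.41 m → arm 2.31 m, τ = 49.54 × 2.31 = 114.4 N·m clockwise.
Crate: 27.6 × 9.81 = 270.8 N down at 5.41 m → arm 1.31 m, τ = 270.8 × 1.31 = 354.7 N·m clockwise.
Net moment of existing loads = 576.4 N·m clockwise.
The weight weighs 42.1 × 9.81 = 413 N and must supply an equal counterclockwise moment, so its lever arm about the fulcrum is 576.4 / 413 = 1.4 m.
That puts it at 4.1 − 1.4 = 2.7 m from the left end.

x ≈ 2.7 m from the left end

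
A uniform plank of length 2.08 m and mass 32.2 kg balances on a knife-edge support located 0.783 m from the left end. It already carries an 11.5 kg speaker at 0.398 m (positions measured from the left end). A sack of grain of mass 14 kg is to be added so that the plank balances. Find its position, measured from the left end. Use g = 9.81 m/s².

x ≈ 0.508 m from the left end

Take moments about the knife-edge support (at 0.783 m from the left end).
Beam weight: 32.2 × 9.81 = 315.9 N down at 1.04 m → arm 0.257 m, τ = 315.9 × 0.257 = 81.19 N·m clockwise.
Speaker: 11.5 × 9.81 = 112.8 N down at 0.398 m → arm 0.385 m, τ = 112.8 × 0.385 = 43.43 N·m counterclockwise.
Net moment of existing loads = 37.76 N·m clockwise.
The sack of grain weighs 14 × 9.81 = 137.3 N and must supply an equal counterclockwise moment, so its lever arm about the knife-edge support is 37.76 / 137.3 = 0.275 m.
That puts it at 0.783 − 0.275 = 0.508 m from the left end.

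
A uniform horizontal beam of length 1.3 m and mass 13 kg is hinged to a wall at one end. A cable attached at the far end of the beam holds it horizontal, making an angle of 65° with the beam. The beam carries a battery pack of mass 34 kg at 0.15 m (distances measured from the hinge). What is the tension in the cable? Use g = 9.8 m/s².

About the hinge:
Beam weight: 13 × 9.8 = 127.4 N down at 0.65 m → arm 0.65 m, τ = 127.4 × 0.65 = 82.81 N·m clockwise.
Battery pack: 34 × 9.8 = 333.2 N down at 0.15 m → arm 0.15 m, τ = 333.2 × 0.15 = 49.98 N·m clockwise.
Total clockwise load moment = 132.8 N·m.
The cable tension T acts at 1.3 m; only its component perpendicular to the beam, T sinθ, produces torque. sin 65° = 0.9063.
Setting net torque to zero: T × 1.3 × 0.9063 = 132.8 → T = 132.8 / 1.178 = 113 N.

T ≈ 113 N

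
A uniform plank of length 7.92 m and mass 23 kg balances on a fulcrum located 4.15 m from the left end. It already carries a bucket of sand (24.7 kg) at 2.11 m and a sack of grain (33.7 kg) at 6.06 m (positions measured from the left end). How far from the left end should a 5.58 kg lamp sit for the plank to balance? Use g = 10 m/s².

x ≈ 2.43 m from the left end

Sum moments about the fulcrum (at 4.15 m from the left end) (the support reaction has zero arm there).
Beam weight: 23 × 10 = 230 N down at 3.96 m → arm 0.19 m, τ = 230 × 0.19 = 43.7 N·m counterclockwise.
Bucket of sand: 24.7 × 10 = 247 N down at 2.11 m → arm 2.04 m, τ = 247 × 2.04 = 503.9 N·m counterclockwise.
Sack of grain: 33.7 × 10 = 337 N down at 6.06 m → arm 1.91 m, τ = 337 × 1.91 = 643.7 N·m clockwise.
Net moment of existing loads = 96.1 N·m clockwise.
The lamp weighs 5.58 × 10 = 55.8 N and must supply an equal counterclockwise moment, so its lever arm about the fulcrum is 96.1 / 55.8 = 1.72 m.
That puts it at 4.15 − 1.72 = 2.43 m from the left end.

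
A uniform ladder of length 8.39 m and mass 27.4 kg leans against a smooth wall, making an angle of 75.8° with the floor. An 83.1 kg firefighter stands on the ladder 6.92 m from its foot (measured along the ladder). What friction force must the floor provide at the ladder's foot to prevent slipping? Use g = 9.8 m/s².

f ≈ 204 N

Take moments about the foot of the ladder.
Ladder weight 27.4×9.8 = 268.5 N acts at 4.195 m along the ladder; its horizontal arm is 4.195·cos75.8° = 1.029 m → τ = 276.3 N·m clockwise.
Firefighter: 83.1×9.8 = 814.4 N at 6.92 m → arm 1.698 m → τ = 1383 N·m clockwise.
Wall normal N acts horizontally at the top; its moment arm is the height L sinθ = 8.39·sin75.8° = 8.134 m, counterclockwise.
Στ = 0 ⇒ N × 8.134 = 1659 ⇒ N = 204 N.
ΣFx = 0: friction at the foot balances the wall's push, so f = N_wall = 204 N.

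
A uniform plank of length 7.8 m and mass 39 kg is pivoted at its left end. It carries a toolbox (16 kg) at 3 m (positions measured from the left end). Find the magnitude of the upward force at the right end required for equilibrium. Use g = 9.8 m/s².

Sum moments about the left end (the unknown pivot reaction has zero arm there).
Beam weight: 39 × 9.8 = 382.2 N down at 3.9 m → arm 3.9 m, τ = 382.2 × 3.9 = 1491 N·m clockwise.
Toolbox: 16 × 9.8 = 156.8 N down at 3 m → arm 3 m, τ = 156.8 × 3 = 470.4 N·m clockwise.
Net moment of the loads = 1961 N·m clockwise.
The upward force F acts at the right end, arm 7.8 m, giving F × 7.8 counterclockwise.
For rotational equilibrium, F × 7.8 = 1961, so F = 1961 / 7.8 = 251 N.

F ≈ 251 N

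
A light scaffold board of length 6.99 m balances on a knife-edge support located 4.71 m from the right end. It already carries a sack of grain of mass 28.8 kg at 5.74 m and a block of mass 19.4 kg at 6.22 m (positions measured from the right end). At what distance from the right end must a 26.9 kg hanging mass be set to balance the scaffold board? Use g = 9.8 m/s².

x ≈ 2.52 m from the right end

Taking torques about the knife-edge support (at 4.71 m from the right end):
Sack of grain: 28.8 × 9.8 = 282.2 N down at 5.74 m → arm 1.03 m, τ = 282.2 × 1.03 = 290.7 N·m counterclockwise.
Block: 19.4 × 9.8 = 190.1 N down at 6.22 m → arm 1.51 m, τ = 190.1 × 1.51 = 287.1 N·m counterclockwise.
Net moment of existing loads = 577.8 N·m counterclockwise.
The hanging mass weighs 26.9 × 9.8 = 263.6 N and must supply an equal clockwise moment, so its lever arm about the knife-edge support is 577.8 / 263.6 = 2.19 m.
That puts it at 4.71 − 2.19 = 2.52 m from the right end.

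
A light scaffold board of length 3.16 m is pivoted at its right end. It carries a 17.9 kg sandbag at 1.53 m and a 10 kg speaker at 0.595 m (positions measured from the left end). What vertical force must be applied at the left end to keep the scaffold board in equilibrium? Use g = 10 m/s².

Taking torques about the right end:
Sandbag: 17.9 × 10 = 179 N down at 1.53 m → arm 1.63 m, τ = 179 × 1.63 = 291.8 N·m counterclockwise.
Speaker: 10 × 10 = 100 N down at 0.595 m → arm 2.565 m, τ = 100 × 2.565 = 256.5 N·m counterclockwise.
Net moment of the loads = 548.3 N·m counterclockwise.
The upward force F acts at the left end, arm 3.16 m, giving F × 3.16 clockwise.
For rotational equilibrium, F × 3.16 = 548.3, so F = 548.3 / 3.16 = 174 N.

F ≈ 174 N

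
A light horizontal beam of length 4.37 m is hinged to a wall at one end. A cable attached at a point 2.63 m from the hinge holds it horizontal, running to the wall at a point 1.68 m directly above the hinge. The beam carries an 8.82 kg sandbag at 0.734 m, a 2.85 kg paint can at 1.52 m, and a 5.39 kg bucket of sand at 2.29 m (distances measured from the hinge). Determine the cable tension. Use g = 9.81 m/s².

T ≈ 160 N

About the hinge:
Sandbag: 8.82 × 9.81 = 86.52 N down at 0.734 m → arm 0.734 m, τ = 86.52 × 0.734 = 63.51 N·m clockwise.
Paint can: 2.85 × 9.81 = 27.96 N down at 1.52 m → arm 1.52 m, τ = 27.96 × 1.52 = 42.5 N·m clockwise.
Bucket of sand: 5.39 × 9.81 = 52.88 N down at 2.29 m → arm 2.29 m, τ = 52.88 × 2.29 = 121.1 N·m clockwise.
Total clockwise load moment = 227.1 N·m.
The cable tension T acts at 2.63 m; only its component perpendicular to the beam, T sinθ, produces torque. sinθ = h/√(h²+d²) = 1.68/√(1.68²+2.63²) = 0.5383.
Στ = 0 ⇒ T × 2.63 × 0.5383 = 227.1 ⇒ T = 227.1 / 1.416 = 160 N.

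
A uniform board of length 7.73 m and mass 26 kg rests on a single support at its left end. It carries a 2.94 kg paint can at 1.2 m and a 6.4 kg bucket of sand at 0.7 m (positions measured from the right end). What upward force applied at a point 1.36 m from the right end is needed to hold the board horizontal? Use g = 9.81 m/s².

F ≈ 254 N

Sum moments about the left end (the unknown pivot reaction has zero arm there).
Beam weight: 26 × 9.81 = 255.1 N down at 3.865 m → arm 3.865 m, τ = 255.1 × 3.865 = 986 N·m clockwise.
Paint can: 2.94 × 9.81 = 28.84 N down at 1.2 m → arm 6.53 m, τ = 28.84 × 6.53 = 188.3 N·m clockwise.
Bucket of sand: 6.4 × 9.81 = 62.78 N down at 0.7 m → arm 7.03 m, τ = 62.78 × 7.03 = 441.3 N·m clockwise.
Net moment of the loads = 1616 N·m clockwise.
The upward force F acts at a point 1.36 m from the right end, arm 6.37 m, giving F × 6.37 counterclockwise.
Στ = 0 ⇒ F × 6.37 = 1616 ⇒ F = 1616 / 6.37 = 254 N.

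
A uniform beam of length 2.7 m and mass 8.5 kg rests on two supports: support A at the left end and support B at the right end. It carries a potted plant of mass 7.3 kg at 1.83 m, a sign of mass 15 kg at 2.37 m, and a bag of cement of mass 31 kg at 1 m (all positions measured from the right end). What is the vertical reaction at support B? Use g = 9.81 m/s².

About support A:
Beam weight: 8.5 × 9.81 = 83.39 N down at 1.35 m → arm 1.35 m, τ = 83.39 × 1.35 = 112.6 N·m clockwise.
Potted plant: 7.3 × 9.81 = 71.61 N down at 1.83 m → arm 0.87 m, τ = 71.61 × 0.87 = 62.3 N·m clockwise.
Sign: 15 × 9.81 = 147.2 N down at 2.37 m → arm 0.33 m, τ = 147.2 × 0.33 = 48.58 N·m clockwise.
Bag of cement: 31 × 9.81 = 304.1 N down at 1 m → arm 1.7 m, τ = 304.1 × 1.7 = 517 N·m clockwise.
Net load moment about support A = 740.5 N·m clockwise.
Reaction R at support B is upward at 0 m, arm 2.7 m → moment R × 2.7 counterclockwise.
Balancing moments: R × 2.7 = 740.5, giving R = 274 N.

R_B ≈ 274 N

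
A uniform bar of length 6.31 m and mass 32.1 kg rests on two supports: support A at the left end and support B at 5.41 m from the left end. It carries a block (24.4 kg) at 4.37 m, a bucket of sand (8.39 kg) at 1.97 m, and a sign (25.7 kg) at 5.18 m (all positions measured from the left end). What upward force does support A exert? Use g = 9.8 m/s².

Take moments about support B.
Beam weight: 32.1 × 9.8 = 314.6 N down at 3.155 m → arm 2.255 m, τ = 314.6 × 2.255 = 709.4 N·m counterclockwise.
Block: 24.4 × 9.8 = 239.1 N down at 4.37 m → arm 1.04 m, τ = 239.1 × 1.04 = 248.7 N·m counterclockwise.
Bucket of sand: 8.39 × 9.8 = 82.22 N down at 1.97 m → arm 3.44 m, τ = 82.22 × 3.44 = 282.8 N·m counterclockwise.
Sign: 25.7 × 9.8 = 251.9 N down at 5.18 m → arm 0.23 m, τ = 251.9 × 0.23 = 57.94 N·m counterclockwise.
Net load moment about support B = 1299 N·m counterclockwise.
Reaction R at support A is upward at 0 m, arm 5.41 m → moment R × 5.41 clockwise.
Setting net torque to zero: R × 5.41 = 1299 → R = 240 N.

R_A ≈ 240 N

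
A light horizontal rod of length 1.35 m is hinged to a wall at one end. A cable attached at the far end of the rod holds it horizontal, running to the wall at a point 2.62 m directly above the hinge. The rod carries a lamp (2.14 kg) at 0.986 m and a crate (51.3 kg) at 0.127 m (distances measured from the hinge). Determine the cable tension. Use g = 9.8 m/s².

Sum moments about the hinge (the unknown hinge reaction has zero arm there).
Lamp: 2.14 × 9.8 = 20.97 N down at 0.986 m → arm 0.986 m, τ = 20.97 × 0.986 = 20.68 N·m clockwise.
Crate: 51.3 × 9.8 = 502.7 N down at 0.127 m → arm 0.127 m, τ = 502.7 × 0.127 = 63.84 N·m clockwise.
Total clockwise load moment = 84.52 N·m.
The cable tension T acts at 1.35 m; only its component perpendicular to the rod, T sinθ, produces torque. sinθ = h/√(h²+d²) = 2.62/√(2.62²+1.35²) = 0.8889.
Setting net torque to zero: T × 1.35 × 0.8889 = 84.52 → T = 84.52 / 1.2 = 70.4 N.

T ≈ 70.4 N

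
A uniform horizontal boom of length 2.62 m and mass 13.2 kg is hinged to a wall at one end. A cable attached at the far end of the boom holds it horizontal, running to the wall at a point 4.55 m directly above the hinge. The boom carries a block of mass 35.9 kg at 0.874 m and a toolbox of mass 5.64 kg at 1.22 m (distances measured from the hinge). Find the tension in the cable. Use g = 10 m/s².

Taking torques about the hinge:
Beam weight: 13.2 × 10 = 132 N down at 1.31 m → arm 1.31 m, τ = 132 × 1.31 = 172.9 N·m clockwise.
Block: 35.9 × 10 = 359 N down at 0.874 m → arm 0.874 m, τ = 359 × 0.874 = 313.8 N·m clockwise.
Toolbox: 5.64 × 10 = 56.4 N down at 1.22 m → arm 1.22 m, τ = 56.4 × 1.22 = 68.81 N·m clockwise.
Total clockwise load moment = 555.5 N·m.
The cable tension T acts at 2.62 m; only its component perpendicular to the boom, T sinθ, produces torque. sinθ = h/√(h²+d²) = 4.55/√(4.55²+2.62²) = 0.8666.
Setting net torque to zero: T × 2.62 × 0.8666 = 555.5 → T = 555.5 / 2.27 = 245 N.

T ≈ 245 N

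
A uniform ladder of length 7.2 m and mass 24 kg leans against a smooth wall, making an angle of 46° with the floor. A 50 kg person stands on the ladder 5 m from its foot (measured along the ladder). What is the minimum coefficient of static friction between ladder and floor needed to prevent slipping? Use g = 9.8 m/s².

μ_min ≈ 0.61

Take moments about the foot of the ladder.
Ladder weight 24×9.8 = 235.2 N acts at 3.6 m along the ladder; its horizontal arm is 3.6·cos46° = 2.501 m → τ = 588.2 N·m clockwise.
Person: 50×9.8 = 490 N at 5 m → arm 3.473 m → τ = 1702 N·m clockwise.
Wall normal N acts horizontally at the top; its moment arm is the height L sinθ = 7.2·sin46° = 5.179 m, counterclockwise.
Balancing moments: N × 5.179 = 2290, giving N = 442.2 N.
ΣFx = 0 ⇒ f = N_wall = 442.2 N. ΣFy = 0 ⇒ N_floor = 725.2 N.
μ_min = f / N_floor = 442.2 / 725.2 = 0.61.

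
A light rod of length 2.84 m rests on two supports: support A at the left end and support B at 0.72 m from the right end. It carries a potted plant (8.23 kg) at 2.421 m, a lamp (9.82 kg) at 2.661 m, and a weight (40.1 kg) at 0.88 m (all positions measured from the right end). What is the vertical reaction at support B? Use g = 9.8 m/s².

R_B ≈ 387 N

Take moments about support A.
Potted plant: 8.23 × 9.8 = 80.65 N down at 2.421 m → arm 0.419 m, τ = 80.65 × 0.419 = 33.79 N·m clockwise.
Lamp: 9.82 × 9.8 = 96.24 N down at 2.661 m → arm 0.179 m, τ = 96.24 × 0.179 = 17.23 N·m clockwise.
Weight: 40.1 × 9.8 = 393 N down at 0.88 m → arm 1.96 m, τ = 393 × 1.96 = 770.3 N·m clockwise.
Net load moment about support A = 821.3 N·m clockwise.
Reaction R at support B is upward at 0.72 m, arm 2.12 m → moment R × 2.12 counterclockwise.
Balancing moments: R × 2.12 = 821.3, giving R = 387 N.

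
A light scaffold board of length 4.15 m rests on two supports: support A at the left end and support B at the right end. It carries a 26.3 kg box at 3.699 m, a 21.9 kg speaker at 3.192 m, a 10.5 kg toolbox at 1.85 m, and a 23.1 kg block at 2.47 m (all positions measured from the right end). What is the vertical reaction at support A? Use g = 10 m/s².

Take moments about support B.
Box: 26.3 × 10 = 263 N down at 3.699 m → arm 3.699 m, τ = 263 × 3.699 = 972.8 N·m counterclockwise.
Speaker: 21.9 × 10 = 219 N down at 3.192 m → arm 3.192 m, τ = 219 × 3.192 = 699 N·m counterclockwise.
Toolbox: 10.5 × 10 = 105 N down at 1.85 m → arm 1.85 m, τ = 105 × 1.85 = 194.2 N·m counterclockwise.
Block: 23.1 × 10 = 231 N down at 2.47 m → arm 2.47 m, τ = 231 × 2.47 = 570.6 N·m counterclockwise.
Net load moment about support B = 2437 N·m counterclockwise.
Reaction R at support A is upward at 4.15 m, arm 4.15 m → moment R × 4.15 clockwise.
Setting net torque to zero: R × 4.15 = 2437 → R = 587 N.

R_A ≈ 587 N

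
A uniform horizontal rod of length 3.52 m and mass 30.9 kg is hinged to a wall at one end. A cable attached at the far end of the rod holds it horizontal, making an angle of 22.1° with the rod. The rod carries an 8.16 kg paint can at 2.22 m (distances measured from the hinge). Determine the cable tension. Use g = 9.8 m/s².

Taking torques about the hinge:
Beam weight: 30.9 × 9.8 = 302.8 N down at 1.76 m → arm 1.76 m, τ = 302.8 × 1.76 = 532.9 N·m clockwise.
Paint can: 8.16 × 9.8 = 79.97 N down at 2.22 m → arm 2.22 m, τ = 79.97 × 2.22 = 177.5 N·m clockwise.
Total clockwise load moment = 710.4 N·m.
The cable tension T acts at 3.52 m; only its component perpendicular to the rod, T sinθ, produces torque. sin 22.1° = 0.3762.
Στ = 0 ⇒ T × 3.52 × 0.3762 = 710.4 ⇒ T = 710.4 / 1.324 = 537 N.

T ≈ 537 N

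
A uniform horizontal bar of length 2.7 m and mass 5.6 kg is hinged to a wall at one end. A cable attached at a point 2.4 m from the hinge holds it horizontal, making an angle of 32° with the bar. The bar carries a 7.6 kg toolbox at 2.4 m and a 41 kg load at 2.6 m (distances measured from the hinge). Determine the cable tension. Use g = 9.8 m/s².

T ≈ 1020 N

Sum moments about the hinge (the unknown hinge reaction has zero arm there).
Beam weight: 5.6 × 9.8 = 54.88 N down at 1.35 m → arm 1.35 m, τ = 54.88 × 1.35 = 74.09 N·m clockwise.
Toolbox: 7.6 × 9.8 = 74.48 N down at 2.4 m → arm 2.4 m, τ = 74.48 × 2.4 = 178.8 N·m clockwise.
Load: 41 × 9.8 = 401.8 N down at 2.6 m → arm 2.6 m, τ = 401.8 × 2.6 = 1045 N·m clockwise.
Total clockwise load moment = 1298 N·m.
The cable tension T acts at 2.4 m; only its component perpendicular to the bar, T sinθ, produces torque. sin 32° = 0.5299.
Στ = 0 ⇒ T × 2.4 × 0.5299 = 1298 ⇒ T = 1298 / 1.272 = 1020 N.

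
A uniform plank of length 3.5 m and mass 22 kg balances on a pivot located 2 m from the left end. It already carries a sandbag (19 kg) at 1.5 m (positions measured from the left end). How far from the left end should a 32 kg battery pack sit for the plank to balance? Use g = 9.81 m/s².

x ≈ 2.47 m from the left end

Take moments about the pivot (at 2 m from the left end).
Beam weight: 22 × 9.81 = 215.8 N down at 1.75 m → arm 0.25 m, τ = 215.8 × 0.25 = 53.95 N·m counterclockwise.
Sandbag: 19 × 9.81 = 186.4 N down at 1.5 m → arm 0.5 m, τ = 186.4 × 0.5 = 93.2 N·m counterclockwise.
Net moment of existing loads = 147.2 N·m counterclockwise.
The battery pack weighs 32 × 9.81 = 313.9 N and must supply an equal clockwise moment, so its lever arm about the pivot is 147.2 / 313.9 = 0.469 m.
That puts it at 2 + 0.469 = 2.47 m from the left end.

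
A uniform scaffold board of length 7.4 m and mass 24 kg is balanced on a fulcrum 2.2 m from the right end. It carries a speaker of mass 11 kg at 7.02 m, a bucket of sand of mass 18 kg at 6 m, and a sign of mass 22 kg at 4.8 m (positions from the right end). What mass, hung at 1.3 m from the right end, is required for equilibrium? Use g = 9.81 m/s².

m ≈ 238 kg

Choose the fulcrum (at 2.2 m from the right end) as the axis so the support reaction has zero arm there.
Beam weight: 24 × 9.81 = 235.4 N down at 3.7 m → arm 1.5 m, τ = 235.4 × 1.5 = 353.1 N·m counterclockwise.
Speaker: 11 × 9.81 = 107.9 N down at 7.02 m → arm 4.82 m, τ = 107.9 × 4.82 = 520.1 N·m counterclockwise.
Bucket of sand: 18 × 9.81 = 176.6 N down at 6 m → arm 3.8 m, τ = 176.6 × 3.8 = 671.1 N·m counterclockwise.
Sign: 22 × 9.81 = 215.8 N down at 4.8 m → arm 2.6 m, τ = 215.8 × 2.6 = 561.1 N·m counterclockwise.
Net moment of known loads = 2105 N·m counterclockwise.
An unknown mass m at 1.3 m has arm 0.9 m; its moment is m·g·0.9 clockwise.
For rotational equilibrium, m × 9.81 × 0.9 = 2105, so m = 2105 / (9.81 × 0.9) = 238 kg.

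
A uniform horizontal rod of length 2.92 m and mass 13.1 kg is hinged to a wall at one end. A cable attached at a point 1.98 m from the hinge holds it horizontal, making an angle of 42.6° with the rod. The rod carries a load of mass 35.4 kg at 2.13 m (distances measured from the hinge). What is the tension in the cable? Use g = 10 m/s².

Take moments about the hinge.
Beam weight: 13.1 × 10 = 131 N down at 1.46 m → arm 1.46 m, τ = 131 × 1.46 = 191.3 N·m clockwise.
Load: 35.4 × 10 = 354 N down at 2.13 m → arm 2.13 m, τ = 354 × 2.13 = 754 N·m clockwise.
Total clockwise load moment = 945.3 N·m.
The cable tension T acts at 1.98 m; only its component perpendicular to the rod, T sinθ, produces torque. sin 42.6° = 0.6769.
For rotational equilibrium, T × 1.98 × 0.6769 = 945.3, so T = 945.3 / 1.34 = 705 N.

T ≈ 705 N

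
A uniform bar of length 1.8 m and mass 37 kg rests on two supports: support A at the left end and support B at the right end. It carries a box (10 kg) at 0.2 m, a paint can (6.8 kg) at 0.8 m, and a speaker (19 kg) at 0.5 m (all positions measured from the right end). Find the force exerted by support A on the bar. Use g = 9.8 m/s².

About support B:
Beam weight: 37 × 9.8 = 362.6 N down at 0.9 m → arm 0.9 m, τ = 362.6 × 0.9 = 326.3 N·m counterclockwise.
Box: 10 × 9.8 = 98 N down at 0.2 m → arm 0.2 m, τ = 98 × 0.2 = 19.6 N·m counterclockwise.
Paint can: 6.8 × 9.8 = 66.64 N down at 0.8 m → arm 0.8 m, τ = 66.64 × 0.8 = 53.31 N·m counterclockwise.
Speaker: 19 × 9.8 = 186.2 N down at 0.5 m → arm 0.5 m, τ = 186.2 × 0.5 = 93.1 N·m counterclockwise.
Net load moment about support B = 492.3 N·m counterclockwise.
Reaction R at support A is upward at 1.8 m, arm 1.8 m → moment R × 1.8 clockwise.
Στ = 0 ⇒ R × 1.8 = 492.3 ⇒ R = 274 N.

R_A ≈ 274 N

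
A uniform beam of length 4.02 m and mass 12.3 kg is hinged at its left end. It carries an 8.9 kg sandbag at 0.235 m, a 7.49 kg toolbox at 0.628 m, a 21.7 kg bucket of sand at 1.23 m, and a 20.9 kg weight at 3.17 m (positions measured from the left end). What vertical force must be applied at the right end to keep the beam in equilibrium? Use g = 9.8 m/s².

Take moments about the left end.
Beam weight: 12.3 × 9.8 = 120.5 N down at 2.01 m → arm 2.01 m, τ = 120.5 × 2.01 = 242.2 N·m clockwise.
Sandbag: 8.9 × 9.8 = 87.22 N down at 0.235 m → arm 0.235 m, τ = 87.22 × 0.235 = 20.5 N·m clockwise.
Toolbox: 7.49 × 9.8 = 73.4 N down at 0.628 m → arm 0.628 m, τ = 73.4 × 0.628 = 46.1 N·m clockwise.
Bucket of sand: 21.7 × 9.8 = 212.7 N down at 1.23 m → arm 1.23 m, τ = 212.7 × 1.23 = 261.6 N·m clockwise.
Weight: 20.9 × 9.8 = 204.8 N down at 3.17 m → arm 3.17 m, τ = 204.8 × 3.17 = 649.2 N·m clockwise.
Net moment of the loads = 1220 N·m clockwise.
The upward force F acts at the right end, arm 4.02 m, giving F × 4.02 counterclockwise.
Setting net torque to zero: F × 4.02 = 1220 → F = 1220 / 4.02 = 303 N.

F ≈ 303 N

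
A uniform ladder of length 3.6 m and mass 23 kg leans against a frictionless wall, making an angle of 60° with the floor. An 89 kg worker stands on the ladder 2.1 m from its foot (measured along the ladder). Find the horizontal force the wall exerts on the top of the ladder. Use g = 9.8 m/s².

N_wall ≈ 359 N

About the foot of the ladder:
Ladder weight 23×9.8 = 225.4 N acts at 1.8 m along the ladder; its horizontal arm is 1.8·cos60° = 0.9 m → τ = 202.9 N·m clockwise.
Worker: 89×9.8 = 872.2 N at 2.1 m → arm 1.05 m → τ = 915.8 N·m clockwise.
Wall normal N acts horizontally at the top; its moment arm is the height L sinθ = 3.6·sin60° = 3.118 m, counterclockwise.
For rotational equilibrium, N × 3.118 = 1119, so N = 359 N.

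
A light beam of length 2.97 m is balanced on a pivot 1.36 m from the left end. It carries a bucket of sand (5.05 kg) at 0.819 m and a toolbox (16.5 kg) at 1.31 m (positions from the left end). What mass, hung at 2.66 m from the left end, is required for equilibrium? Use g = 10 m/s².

About the pivot (at 1.36 m from the left end):
Bucket of sand: 5.05 × 10 = 50.5 N down at 0.819 m → arm 0.541 m, τ = 50.5 × 0.541 = 27.32 N·m counterclockwise.
Toolbox: 16.5 × 10 = 165 N down at 1.31 m → arm 0.05 m, τ = 165 × 0.05 = 8.25 N·m counterclockwise.
Net moment of known loads = 35.57 N·m counterclockwise.
An unknown mass m at 2.66 m has arm 1.3 m; its moment is m·g·1.3 clockwise.
Setting net torque to zero: m × 10 × 1.3 = 35.57 → m = 35.57 / (10 × 1.3) = 2.74 kg.

m ≈ 2.74 kg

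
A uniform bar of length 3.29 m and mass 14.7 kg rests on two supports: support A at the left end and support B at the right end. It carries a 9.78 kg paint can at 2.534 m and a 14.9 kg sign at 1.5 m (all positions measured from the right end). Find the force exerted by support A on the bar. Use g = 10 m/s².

Choose support B as the axis so its reaction then has zero moment arm.
Beam weight: 14.7 × 10 = 147 N down at 1.645 m → arm 1.645 m, τ = 147 × 1.645 = 241.8 N·m counterclockwise.
Paint can: 9.78 × 10 = 97.8 N down at 2.534 m → arm 2.534 m, τ = 97.8 × 2.534 = 247.8 N·m counterclockwise.
Sign: 14.9 × 10 = 149 N down at 1.5 m → arm 1.5 m, τ = 149 × 1.5 = 223.5 N·m counterclockwise.
Net load moment about support B = 713.1 N·m counterclockwise.
Reaction R at support A is upward at 3.29 m, arm 3.29 m → moment R × 3.29 clockwise.
For rotational equilibrium, R × 3.29 = 713.1, so R = 217 N.

R_A ≈ 217 N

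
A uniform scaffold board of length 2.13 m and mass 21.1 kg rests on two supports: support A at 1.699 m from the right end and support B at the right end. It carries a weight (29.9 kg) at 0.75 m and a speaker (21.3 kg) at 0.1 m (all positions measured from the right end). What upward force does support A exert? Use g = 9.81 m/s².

R_A ≈ 272 N

Choose support B as the axis so its reaction then has zero moment arm.
Beam weight: 21.1 × 9.81 = 207 N down at 1.065 m → arm 1.065 m, τ = 207 × 1.065 = 220.5 N·m counterclockwise.
Weight: 29.9 × 9.81 = 293.3 N down at 0.75 m → arm 0.75 m, τ = 293.3 × 0.75 = 220 N·m counterclockwise.
Speaker: 21.3 × 9.81 = 209 N down at 0.1 m → arm 0.1 m, τ = 209 × 0.1 = 20.9 N·m counterclockwise.
Net load moment about support B = 461.4 N·m counterclockwise.
Reaction R at support A is upward at 1.699 m, arm 1.699 m → moment R × 1.699 clockwise.
For rotational equilibrium, R × 1.699 = 461.4, so R = 272 N.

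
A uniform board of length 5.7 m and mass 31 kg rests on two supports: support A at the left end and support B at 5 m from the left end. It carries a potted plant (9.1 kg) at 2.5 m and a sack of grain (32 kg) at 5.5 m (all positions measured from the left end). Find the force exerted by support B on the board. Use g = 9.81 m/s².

R_B ≈ 563 N

Choose support A as the axis so its reaction then has zero moment arm.
Beam weight: 31 × 9.81 = 304.1 N down at 2.85 m → arm 2.85 m, τ = 304.1 × 2.85 = 866.7 N·m clockwise.
Potted plant: 9.1 × 9.81 = 89.27 N down at 2.5 m → arm 2.5 m, τ = 89.27 × 2.5 = 223.2 N·m clockwise.
Sack of grain: 32 × 9.81 = 313.9 N down at 5.5 m → arm 5.5 m, τ = 313.9 × 5.5 = 1726 N·m clockwise.
Net load moment about support A = 2816 N·m clockwise.
Reaction R at support B is upward at 5 m, arm 5 m → moment R × 5 counterclockwise.
Setting net torque to zero: R × 5 = 2816 → R = 563 N.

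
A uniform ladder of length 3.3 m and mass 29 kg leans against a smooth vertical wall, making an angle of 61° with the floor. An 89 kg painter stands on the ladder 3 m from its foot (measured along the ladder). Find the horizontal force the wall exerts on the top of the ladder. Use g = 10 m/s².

N_wall ≈ 529 N

Choose the foot of the ladder as the axis so the floor normal and friction both act there and drop out.
Ladder weight 29×10 = 290 N acts at 1.65 m along the ladder; its horizontal arm is 1.65·cos61° = 0.7999 m → τ = 232 N·m clockwise.
Painter: 89×10 = 890 N at 3 m → arm 1.454 m → τ = 1294 N·m clockwise.
Wall normal N acts horizontally at the top; its moment arm is the height L sinθ = 3.3·sin61° = 2.886 m, counterclockwise.
Setting net torque to zero: N × 2.886 = 1526 → N = 529 N.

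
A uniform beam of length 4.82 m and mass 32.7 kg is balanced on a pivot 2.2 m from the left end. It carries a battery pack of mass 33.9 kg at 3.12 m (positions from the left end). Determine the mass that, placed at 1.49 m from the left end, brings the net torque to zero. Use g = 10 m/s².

m ≈ 53.6 kg

Sum moments about the pivot (at 2.2 m from the left end) (the support reaction has zero arm there).
Beam weight: 32.7 × 10 = 327 N down at 2.41 m → arm 0.21 m, τ = 327 × 0.21 = 68.67 N·m clockwise.
Battery pack: 33.9 × 10 = 339 N down at 3.12 m → arm 0.92 m, τ = 339 × 0.92 = 311.9 N·m clockwise.
Net moment of known loads = 380.6 N·m clockwise.
An unknown mass m at 1.49 m has arm 0.71 m; its moment is m·g·0.71 counterclockwise.
For rotational equilibrium, m × 10 × 0.71 = 380.6, so m = 380.6 / (10 × 0.71) = 53.6 kg.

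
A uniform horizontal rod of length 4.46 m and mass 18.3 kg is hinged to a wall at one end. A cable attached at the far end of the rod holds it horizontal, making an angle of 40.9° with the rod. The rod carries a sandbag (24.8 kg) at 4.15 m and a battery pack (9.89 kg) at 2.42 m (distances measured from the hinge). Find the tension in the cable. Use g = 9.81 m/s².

Taking torques about the hinge:
Beam weight: 18.3 × 9.81 = 179.5 N down at 2.23 m → arm 2.23 m, τ = 179.5 × 2.23 = 400.3 N·m clockwise.
Sandbag: 24.8 × 9.81 = 243.3 N down at 4.15 m → arm 4.15 m, τ = 243.3 × 4.15 = 1010 N·m clockwise.
Battery pack: 9.89 × 9.81 = 97.02 N down at 2.42 m → arm 2.42 m, τ = 97.02 × 2.42 = 234.8 N·m clockwise.
Total clockwise load moment = 1645 N·m.
The cable tension T acts at 4.46 m; only its component perpendicular to the rod, T sinθ, produces torque. sin 40.9° = 0.6547.
Στ = 0 ⇒ T × 4.46 × 0.6547 = 1645 ⇒ T = 1645 / 2.92 = 563 N.

T ≈ 563 N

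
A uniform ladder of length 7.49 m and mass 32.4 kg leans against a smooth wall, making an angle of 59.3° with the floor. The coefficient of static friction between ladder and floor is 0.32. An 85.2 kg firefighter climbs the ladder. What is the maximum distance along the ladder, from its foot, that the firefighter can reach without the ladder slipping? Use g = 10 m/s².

Taking torques about the foot of the ladder:
Ladder weight 32.4×10 = 324 N acts at 3.745 m along the ladder; its horizontal arm is 3.745·cos59.3° = 1.912 m → τ = 619.5 N·m clockwise.
Firefighter weight 85.2×10 = 852 N at distance d → arm d·cos59.3° → τ = 852·d·0.5105 clockwise.
Wall normal N at the top has arm L sinθ = 6.44 m counterclockwise, so Στ = 0 gives N·6.44 = 619.5 + 434.9·d.
ΣFy = 0 ⇒ N_floor = 1176 N, so the maximum friction is μ_s·N_floor = 0.32×1176 = 376.3 N. ΣFx = 0 ⇒ N_wall = f, so at the slipping point N = 376.3 N.
Substituting: 376.3×6.44 = 619.5 + 434.9·d ⇒ d = (2423 − 619.5) / 434.9 = 4.15 m.

d ≈ 4.15 m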